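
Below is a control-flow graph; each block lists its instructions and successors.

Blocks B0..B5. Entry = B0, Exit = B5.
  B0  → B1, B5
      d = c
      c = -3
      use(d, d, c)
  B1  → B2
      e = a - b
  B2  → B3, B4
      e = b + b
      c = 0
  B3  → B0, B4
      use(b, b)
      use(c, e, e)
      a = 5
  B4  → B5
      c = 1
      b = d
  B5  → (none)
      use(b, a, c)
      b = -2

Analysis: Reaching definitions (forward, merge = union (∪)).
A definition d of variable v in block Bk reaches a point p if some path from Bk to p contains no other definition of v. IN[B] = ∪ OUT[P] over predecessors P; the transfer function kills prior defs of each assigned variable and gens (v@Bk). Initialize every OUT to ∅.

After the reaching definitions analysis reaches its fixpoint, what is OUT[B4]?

Answer: {a@B3, b@B4, c@B4, d@B0, e@B2}

Working:
Per-block solution:
  B0:  IN={a@B3, c@B2, d@B0, e@B2}  OUT={a@B3, c@B0, d@B0, e@B2}
  B1:  IN={a@B3, c@B0, d@B0, e@B2}  OUT={a@B3, c@B0, d@B0, e@B1}
  B2:  IN={a@B3, c@B0, d@B0, e@B1}  OUT={a@B3, c@B2, d@B0, e@B2}
  B3:  IN={a@B3, c@B2, d@B0, e@B2}  OUT={a@B3, c@B2, d@B0, e@B2}
  B4:  IN={a@B3, c@B2, d@B0, e@B2}  OUT={a@B3, b@B4, c@B4, d@B0, e@B2}
  B5:  IN={a@B3, b@B4, c@B0, c@B4, d@B0, e@B2}  OUT={a@B3, b@B5, c@B0, c@B4, d@B0, e@B2}

Merge at B4: IN[B4] = OUT[B2] ⊔ OUT[B3] = {a@B3, c@B2, d@B0, e@B2}
Applying B4's transfer function to that IN value gives OUT[B4] (row B4 above).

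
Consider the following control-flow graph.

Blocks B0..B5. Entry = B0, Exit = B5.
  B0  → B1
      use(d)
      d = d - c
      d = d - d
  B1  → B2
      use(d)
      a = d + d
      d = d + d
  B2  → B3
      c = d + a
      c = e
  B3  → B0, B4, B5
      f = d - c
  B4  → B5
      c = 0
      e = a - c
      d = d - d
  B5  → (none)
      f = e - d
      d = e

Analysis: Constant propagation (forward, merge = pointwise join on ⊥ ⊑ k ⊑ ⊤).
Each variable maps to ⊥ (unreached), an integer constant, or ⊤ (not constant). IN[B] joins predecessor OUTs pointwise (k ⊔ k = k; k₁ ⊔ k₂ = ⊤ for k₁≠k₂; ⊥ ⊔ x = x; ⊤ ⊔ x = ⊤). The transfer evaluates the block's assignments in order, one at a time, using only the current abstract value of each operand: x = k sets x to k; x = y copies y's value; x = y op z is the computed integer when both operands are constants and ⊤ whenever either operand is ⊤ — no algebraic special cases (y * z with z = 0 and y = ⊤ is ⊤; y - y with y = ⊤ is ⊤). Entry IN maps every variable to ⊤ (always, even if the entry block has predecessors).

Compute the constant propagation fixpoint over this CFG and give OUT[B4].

Converged values:
  B0: | IN=(all ⊤) | OUT=(all ⊤)
  B1: | IN=(all ⊤) | OUT=(all ⊤)
  B2: | IN=(all ⊤) | OUT=(all ⊤)
  B3: | IN=(all ⊤) | OUT=(all ⊤)
  B4: | IN=(all ⊤) | OUT={c:0; rest ⊤}
  B5: | IN=(all ⊤) | OUT=(all ⊤)

Merge at B4: IN[B4] = OUT[B3] = {a: ⊤, b: ⊤, c: ⊤, d: ⊤, e: ⊤, f: ⊤}
Applying B4's transfer function to that IN value gives OUT[B4] (row B4 above).

Answer: {a: ⊤, b: ⊤, c: 0, d: ⊤, e: ⊤, f: ⊤}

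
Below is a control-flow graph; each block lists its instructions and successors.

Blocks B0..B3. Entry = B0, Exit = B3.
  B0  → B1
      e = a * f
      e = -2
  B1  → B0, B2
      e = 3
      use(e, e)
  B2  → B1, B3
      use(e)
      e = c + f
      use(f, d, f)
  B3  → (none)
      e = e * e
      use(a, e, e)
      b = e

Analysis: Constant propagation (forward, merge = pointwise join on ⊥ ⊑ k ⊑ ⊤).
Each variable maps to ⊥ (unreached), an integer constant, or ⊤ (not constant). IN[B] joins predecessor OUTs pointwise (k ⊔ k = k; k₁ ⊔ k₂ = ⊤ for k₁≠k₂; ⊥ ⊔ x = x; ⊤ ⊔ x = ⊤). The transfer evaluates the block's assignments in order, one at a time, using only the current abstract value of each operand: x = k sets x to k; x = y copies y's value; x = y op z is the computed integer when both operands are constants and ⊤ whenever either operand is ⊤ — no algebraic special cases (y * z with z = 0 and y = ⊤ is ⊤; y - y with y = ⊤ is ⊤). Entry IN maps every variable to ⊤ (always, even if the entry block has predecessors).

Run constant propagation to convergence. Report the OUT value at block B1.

Fixpoint table:
  B0:  IN=(all ⊤)  OUT={e:-2; rest ⊤}
  B1:  IN=(all ⊤)  OUT={e:3; rest ⊤}
  B2:  IN={e:3; rest ⊤}  OUT=(all ⊤)
  B3:  IN=(all ⊤)  OUT=(all ⊤)

Merge at B1: IN[B1] = OUT[B0] ⊔ OUT[B2] = {a: ⊤, b: ⊤, c: ⊤, d: ⊤, e: ⊤, f: ⊤}
Applying B1's transfer function to that IN value gives OUT[B1] (row B1 above).

Answer: {a: ⊤, b: ⊤, c: ⊤, d: ⊤, e: 3, f: ⊤}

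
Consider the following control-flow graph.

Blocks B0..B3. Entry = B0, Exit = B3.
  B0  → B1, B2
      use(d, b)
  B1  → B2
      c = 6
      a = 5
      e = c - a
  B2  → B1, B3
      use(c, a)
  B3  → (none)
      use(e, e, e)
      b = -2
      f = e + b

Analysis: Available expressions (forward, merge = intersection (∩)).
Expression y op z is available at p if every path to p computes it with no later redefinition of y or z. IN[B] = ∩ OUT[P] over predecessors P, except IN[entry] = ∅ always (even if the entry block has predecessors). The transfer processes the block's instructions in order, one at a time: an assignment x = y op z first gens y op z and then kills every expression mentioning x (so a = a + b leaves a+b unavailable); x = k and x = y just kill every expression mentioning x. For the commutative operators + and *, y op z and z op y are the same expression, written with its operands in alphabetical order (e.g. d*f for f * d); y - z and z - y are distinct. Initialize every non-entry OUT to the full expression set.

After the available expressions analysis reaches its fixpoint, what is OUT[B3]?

Fixpoint table:
  B0:   IN={}   OUT={}
  B1:   IN={}   OUT={c-a}
  B2:   IN={}   OUT={}
  B3:   IN={}   OUT={b+e}

Merge at B3: IN[B3] = OUT[B2] = {}
Applying B3's transfer function to that IN value gives OUT[B3] (row B3 above).

Answer: {b+e}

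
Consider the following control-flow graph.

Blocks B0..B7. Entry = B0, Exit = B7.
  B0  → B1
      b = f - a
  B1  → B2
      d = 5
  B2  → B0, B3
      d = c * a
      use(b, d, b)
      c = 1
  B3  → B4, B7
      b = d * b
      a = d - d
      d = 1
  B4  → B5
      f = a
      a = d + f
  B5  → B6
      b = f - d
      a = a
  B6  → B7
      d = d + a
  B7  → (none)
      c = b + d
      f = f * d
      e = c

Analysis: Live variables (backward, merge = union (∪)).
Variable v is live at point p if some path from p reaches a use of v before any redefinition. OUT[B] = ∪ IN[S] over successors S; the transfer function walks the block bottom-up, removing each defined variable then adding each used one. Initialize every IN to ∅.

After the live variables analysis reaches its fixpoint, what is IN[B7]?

Converged values:
  B0:   IN={a, c, f}   OUT={a, b, c, f}
  B1:   IN={a, b, c, f}   OUT={a, b, c, f}
  B2:   IN={a, b, c, f}   OUT={a, b, c, d, f}
  B3:   IN={b, d, f}   OUT={a, b, d, f}
  B4:   IN={a, d}   OUT={a, d, f}
  B5:   IN={a, d, f}   OUT={a, b, d, f}
  B6:   IN={a, b, d, f}   OUT={b, d, f}
  B7:   IN={b, d, f}   OUT={}

B7 is the boundary node: OUT[B7] = {}
Applying B7's transfer function to that OUT value gives IN[B7] (row B7 above).

Answer: {b, d, f}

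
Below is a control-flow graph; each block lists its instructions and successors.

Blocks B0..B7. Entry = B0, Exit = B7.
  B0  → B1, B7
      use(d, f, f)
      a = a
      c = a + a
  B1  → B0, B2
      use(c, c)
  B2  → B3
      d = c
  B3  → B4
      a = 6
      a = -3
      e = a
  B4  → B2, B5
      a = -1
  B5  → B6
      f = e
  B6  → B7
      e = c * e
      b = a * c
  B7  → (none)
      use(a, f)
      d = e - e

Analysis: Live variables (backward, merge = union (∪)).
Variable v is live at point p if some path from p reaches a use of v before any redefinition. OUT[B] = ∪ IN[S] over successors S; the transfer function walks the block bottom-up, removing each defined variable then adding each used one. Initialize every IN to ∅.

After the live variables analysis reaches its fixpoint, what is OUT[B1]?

Converged values:
  B0: | IN={a, d, e, f} | OUT={a, c, d, e, f}
  B1: | IN={a, c, d, e, f} | OUT={a, c, d, e, f}
  B2: | IN={c} | OUT={c}
  B3: | IN={c} | OUT={c, e}
  B4: | IN={c, e} | OUT={a, c, e}
  B5: | IN={a, c, e} | OUT={a, c, e, f}
  B6: | IN={a, c, e, f} | OUT={a, e, f}
  B7: | IN={a, e, f} | OUT={}

Merge at B1: OUT[B1] = IN[B0] ⊔ IN[B2] = {a, c, d, e, f}

Answer: {a, c, d, e, f}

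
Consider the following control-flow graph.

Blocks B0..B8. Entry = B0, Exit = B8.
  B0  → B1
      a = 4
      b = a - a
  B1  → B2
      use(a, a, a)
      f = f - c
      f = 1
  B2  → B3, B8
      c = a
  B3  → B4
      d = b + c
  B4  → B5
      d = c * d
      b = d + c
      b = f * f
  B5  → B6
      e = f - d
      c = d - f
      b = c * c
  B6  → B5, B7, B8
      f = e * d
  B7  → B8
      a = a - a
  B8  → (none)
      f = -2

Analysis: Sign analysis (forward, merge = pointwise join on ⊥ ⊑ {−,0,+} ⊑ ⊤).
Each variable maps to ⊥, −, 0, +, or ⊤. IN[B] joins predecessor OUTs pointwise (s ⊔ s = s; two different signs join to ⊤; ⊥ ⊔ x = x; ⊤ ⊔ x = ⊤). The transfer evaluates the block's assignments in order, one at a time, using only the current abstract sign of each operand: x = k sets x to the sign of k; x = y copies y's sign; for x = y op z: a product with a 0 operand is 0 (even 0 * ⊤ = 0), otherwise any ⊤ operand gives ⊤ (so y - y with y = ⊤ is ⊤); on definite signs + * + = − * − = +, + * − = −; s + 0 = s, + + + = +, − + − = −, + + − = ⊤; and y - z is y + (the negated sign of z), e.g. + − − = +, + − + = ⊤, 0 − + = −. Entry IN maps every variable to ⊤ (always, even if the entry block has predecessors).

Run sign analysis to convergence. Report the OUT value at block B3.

Converged values:
  B0:  IN=(all ⊤)  OUT={a:+; rest ⊤}
  B1:  IN={a:+; rest ⊤}  OUT={a:+, f:+; rest ⊤}
  B2:  IN={a:+, f:+; rest ⊤}  OUT={a:+, c:+, f:+; rest ⊤}
  B3:  IN={a:+, c:+, f:+; rest ⊤}  OUT={a:+, c:+, f:+; rest ⊤}
  B4:  IN={a:+, c:+, f:+; rest ⊤}  OUT={a:+, b:+, c:+, f:+; rest ⊤}
  B5:  IN={a:+; rest ⊤}  OUT={a:+; rest ⊤}
  B6:  IN={a:+; rest ⊤}  OUT={a:+; rest ⊤}
  B7:  IN={a:+; rest ⊤}  OUT=(all ⊤)
  B8:  IN=(all ⊤)  OUT={f:-; rest ⊤}

Merge at B3: IN[B3] = OUT[B2] = {a: +, b: ⊤, c: +, d: ⊤, e: ⊤, f: +}
Applying B3's transfer function to that IN value gives OUT[B3] (row B3 above).

Answer: {a: +, b: ⊤, c: +, d: ⊤, e: ⊤, f: +}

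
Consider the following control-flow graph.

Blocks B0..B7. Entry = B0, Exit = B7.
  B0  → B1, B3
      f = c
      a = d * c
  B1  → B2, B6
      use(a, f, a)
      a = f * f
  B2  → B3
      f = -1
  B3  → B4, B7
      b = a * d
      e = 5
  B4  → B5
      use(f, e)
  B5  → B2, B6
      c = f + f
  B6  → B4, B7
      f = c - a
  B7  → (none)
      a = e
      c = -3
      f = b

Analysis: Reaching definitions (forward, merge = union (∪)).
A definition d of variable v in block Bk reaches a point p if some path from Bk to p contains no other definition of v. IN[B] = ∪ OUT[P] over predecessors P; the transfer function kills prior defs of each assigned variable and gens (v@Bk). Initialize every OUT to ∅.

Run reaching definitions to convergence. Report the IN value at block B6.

Converged values:
  B0:  IN={}  OUT={a@B0, f@B0}
  B1:  IN={a@B0, f@B0}  OUT={a@B1, f@B0}
  B2:  IN={a@B0, a@B1, b@B3, c@B5, e@B3, f@B0, f@B2, f@B6}  OUT={a@B0, a@B1, b@B3, c@B5, e@B3, f@B2}
  B3:  IN={a@B0, a@B1, b@B3, c@B5, e@B3, f@B0, f@B2}  OUT={a@B0, a@B1, b@B3, c@B5, e@B3, f@B0, f@B2}
  B4:  IN={a@B0, a@B1, b@B3, c@B5, e@B3, f@B0, f@B2, f@B6}  OUT={a@B0, a@B1, b@B3, c@B5, e@B3, f@B0, f@B2, f@B6}
  B5:  IN={a@B0, a@B1, b@B3, c@B5, e@B3, f@B0, f@B2, f@B6}  OUT={a@B0, a@B1, b@B3, c@B5, e@B3, f@B0, f@B2, f@B6}
  B6:  IN={a@B0, a@B1, b@B3, c@B5, e@B3, f@B0, f@B2, f@B6}  OUT={a@B0, a@B1, b@B3, c@B5, e@B3, f@B6}
  B7:  IN={a@B0, a@B1, b@B3, c@B5, e@B3, f@B0, f@B2, f@B6}  OUT={a@B7, b@B3, c@B7, e@B3, f@B7}

Merge at B6: IN[B6] = OUT[B1] ⊔ OUT[B5] = {a@B0, a@B1, b@B3, c@B5, e@B3, f@B0, f@B2, f@B6}

Answer: {a@B0, a@B1, b@B3, c@B5, e@B3, f@B0, f@B2, f@B6}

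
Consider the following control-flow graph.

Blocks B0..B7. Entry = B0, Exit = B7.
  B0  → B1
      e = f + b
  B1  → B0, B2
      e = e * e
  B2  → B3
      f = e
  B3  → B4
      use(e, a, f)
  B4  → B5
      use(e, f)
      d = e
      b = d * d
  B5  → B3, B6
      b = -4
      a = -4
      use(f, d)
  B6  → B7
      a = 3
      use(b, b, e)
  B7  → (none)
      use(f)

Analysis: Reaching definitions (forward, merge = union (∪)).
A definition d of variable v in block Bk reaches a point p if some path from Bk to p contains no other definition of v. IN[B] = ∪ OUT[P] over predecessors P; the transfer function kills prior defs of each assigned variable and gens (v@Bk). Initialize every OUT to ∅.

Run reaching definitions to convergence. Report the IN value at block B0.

Answer: {e@B1}

Derivation:
Converged values:
  B0: | IN={e@B1} | OUT={e@B0}
  B1: | IN={e@B0} | OUT={e@B1}
  B2: | IN={e@B1} | OUT={e@B1, f@B2}
  B3: | IN={a@B5, b@B5, d@B4, e@B1, f@B2} | OUT={a@B5, b@B5, d@B4, e@B1, f@B2}
  B4: | IN={a@B5, b@B5, d@B4, e@B1, f@B2} | OUT={a@B5, b@B4, d@B4, e@B1, f@B2}
  B5: | IN={a@B5, b@B4, d@B4, e@B1, f@B2} | OUT={a@B5, b@B5, d@B4, e@B1, f@B2}
  B6: | IN={a@B5, b@B5, d@B4, e@B1, f@B2} | OUT={a@B6, b@B5, d@B4, e@B1, f@B2}
  B7: | IN={a@B6, b@B5, d@B4, e@B1, f@B2} | OUT={a@B6, b@B5, d@B4, e@B1, f@B2}

Merge at B0 (entry node, so the boundary value {} is joined with the incoming edge(s)): IN[B0] = {} ⊔ OUT[B1] = {e@B1}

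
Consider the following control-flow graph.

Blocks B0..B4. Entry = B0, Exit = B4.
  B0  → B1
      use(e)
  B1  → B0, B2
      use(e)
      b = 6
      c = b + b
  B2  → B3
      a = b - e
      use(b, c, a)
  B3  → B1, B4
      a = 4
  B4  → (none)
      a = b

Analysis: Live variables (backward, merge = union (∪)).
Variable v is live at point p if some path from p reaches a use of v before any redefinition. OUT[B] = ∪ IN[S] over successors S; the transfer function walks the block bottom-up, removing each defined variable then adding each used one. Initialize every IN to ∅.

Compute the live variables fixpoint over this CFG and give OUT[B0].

Converged values:
  B0: | IN={e} | OUT={e}
  B1: | IN={e} | OUT={b, c, e}
  B2: | IN={b, c, e} | OUT={b, e}
  B3: | IN={b, e} | OUT={b, e}
  B4: | IN={b} | OUT={}

Merge at B0: OUT[B0] = IN[B1] = {e}

Answer: {e}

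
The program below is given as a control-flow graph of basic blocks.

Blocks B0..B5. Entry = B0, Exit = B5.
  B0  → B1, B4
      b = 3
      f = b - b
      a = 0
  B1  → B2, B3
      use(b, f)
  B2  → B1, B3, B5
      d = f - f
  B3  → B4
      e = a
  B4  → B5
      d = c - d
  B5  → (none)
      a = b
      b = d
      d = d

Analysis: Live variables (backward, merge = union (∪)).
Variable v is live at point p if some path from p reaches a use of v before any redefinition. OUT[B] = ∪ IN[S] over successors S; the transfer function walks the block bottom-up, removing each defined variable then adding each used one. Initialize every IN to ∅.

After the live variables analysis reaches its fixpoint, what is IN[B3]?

Fixpoint table:
  B0: | IN={c, d} | OUT={a, b, c, d, f}
  B1: | IN={a, b, c, d, f} | OUT={a, b, c, d, f}
  B2: | IN={a, b, c, f} | OUT={a, b, c, d, f}
  B3: | IN={a, b, c, d} | OUT={b, c, d}
  B4: | IN={b, c, d} | OUT={b, d}
  B5: | IN={b, d} | OUT={}

Merge at B3: OUT[B3] = IN[B4] = {b, c, d}
Applying B3's transfer function to that OUT value gives IN[B3] (row B3 above).

Answer: {a, b, c, d}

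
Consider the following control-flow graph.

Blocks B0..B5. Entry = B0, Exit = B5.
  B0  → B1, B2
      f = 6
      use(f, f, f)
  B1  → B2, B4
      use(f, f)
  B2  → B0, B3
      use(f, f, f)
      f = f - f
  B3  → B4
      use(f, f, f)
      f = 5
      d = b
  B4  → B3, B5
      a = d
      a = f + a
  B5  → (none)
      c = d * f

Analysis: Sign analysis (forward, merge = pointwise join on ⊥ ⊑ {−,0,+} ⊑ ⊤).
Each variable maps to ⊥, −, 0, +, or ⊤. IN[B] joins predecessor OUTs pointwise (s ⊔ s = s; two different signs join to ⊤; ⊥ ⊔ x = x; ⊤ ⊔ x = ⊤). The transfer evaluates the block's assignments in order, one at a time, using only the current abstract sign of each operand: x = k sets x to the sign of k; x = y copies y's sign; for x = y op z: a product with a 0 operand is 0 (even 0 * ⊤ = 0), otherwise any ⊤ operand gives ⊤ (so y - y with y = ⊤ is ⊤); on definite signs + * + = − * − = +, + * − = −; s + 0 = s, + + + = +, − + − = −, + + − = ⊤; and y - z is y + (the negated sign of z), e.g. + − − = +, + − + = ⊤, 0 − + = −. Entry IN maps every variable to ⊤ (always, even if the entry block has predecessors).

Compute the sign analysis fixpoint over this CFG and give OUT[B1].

Answer: {a: ⊤, b: ⊤, c: ⊤, d: ⊤, e: ⊤, f: +}

Derivation:
Per-block solution:
  B0:  IN=(all ⊤)  OUT={f:+; rest ⊤}
  B1:  IN={f:+; rest ⊤}  OUT={f:+; rest ⊤}
  B2:  IN={f:+; rest ⊤}  OUT=(all ⊤)
  B3:  IN=(all ⊤)  OUT={f:+; rest ⊤}
  B4:  IN={f:+; rest ⊤}  OUT={f:+; rest ⊤}
  B5:  IN={f:+; rest ⊤}  OUT={f:+; rest ⊤}

Merge at B1: IN[B1] = OUT[B0] = {a: ⊤, b: ⊤, c: ⊤, d: ⊤, e: ⊤, f: +}
Applying B1's transfer function to that IN value gives OUT[B1] (row B1 above).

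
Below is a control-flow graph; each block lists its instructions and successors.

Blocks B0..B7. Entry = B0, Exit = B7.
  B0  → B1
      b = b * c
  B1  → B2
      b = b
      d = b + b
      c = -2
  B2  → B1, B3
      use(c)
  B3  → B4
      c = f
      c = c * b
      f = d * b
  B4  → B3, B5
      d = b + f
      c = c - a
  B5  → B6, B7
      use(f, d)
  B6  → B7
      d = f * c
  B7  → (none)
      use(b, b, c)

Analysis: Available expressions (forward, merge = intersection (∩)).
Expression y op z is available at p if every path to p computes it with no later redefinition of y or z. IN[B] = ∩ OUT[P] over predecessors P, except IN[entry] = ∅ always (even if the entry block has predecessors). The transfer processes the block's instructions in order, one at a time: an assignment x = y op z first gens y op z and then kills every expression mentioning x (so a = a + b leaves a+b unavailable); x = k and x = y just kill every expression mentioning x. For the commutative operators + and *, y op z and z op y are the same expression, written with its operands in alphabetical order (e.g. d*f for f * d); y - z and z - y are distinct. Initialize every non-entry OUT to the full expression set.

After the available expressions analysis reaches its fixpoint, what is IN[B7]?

Converged values:
  B0:  IN={}  OUT={}
  B1:  IN={}  OUT={b+b}
  B2:  IN={b+b}  OUT={b+b}
  B3:  IN={b+b}  OUT={b*d, b+b}
  B4:  IN={b*d, b+b}  OUT={b+b, b+f}
  B5:  IN={b+b, b+f}  OUT={b+b, b+f}
  B6:  IN={b+b, b+f}  OUT={b+b, b+f, c*f}
  B7:  IN={b+b, b+f}  OUT={b+b, b+f}

Merge at B7: IN[B7] = OUT[B5] ∩ OUT[B6] = {b+b, b+f}

Answer: {b+b, b+f}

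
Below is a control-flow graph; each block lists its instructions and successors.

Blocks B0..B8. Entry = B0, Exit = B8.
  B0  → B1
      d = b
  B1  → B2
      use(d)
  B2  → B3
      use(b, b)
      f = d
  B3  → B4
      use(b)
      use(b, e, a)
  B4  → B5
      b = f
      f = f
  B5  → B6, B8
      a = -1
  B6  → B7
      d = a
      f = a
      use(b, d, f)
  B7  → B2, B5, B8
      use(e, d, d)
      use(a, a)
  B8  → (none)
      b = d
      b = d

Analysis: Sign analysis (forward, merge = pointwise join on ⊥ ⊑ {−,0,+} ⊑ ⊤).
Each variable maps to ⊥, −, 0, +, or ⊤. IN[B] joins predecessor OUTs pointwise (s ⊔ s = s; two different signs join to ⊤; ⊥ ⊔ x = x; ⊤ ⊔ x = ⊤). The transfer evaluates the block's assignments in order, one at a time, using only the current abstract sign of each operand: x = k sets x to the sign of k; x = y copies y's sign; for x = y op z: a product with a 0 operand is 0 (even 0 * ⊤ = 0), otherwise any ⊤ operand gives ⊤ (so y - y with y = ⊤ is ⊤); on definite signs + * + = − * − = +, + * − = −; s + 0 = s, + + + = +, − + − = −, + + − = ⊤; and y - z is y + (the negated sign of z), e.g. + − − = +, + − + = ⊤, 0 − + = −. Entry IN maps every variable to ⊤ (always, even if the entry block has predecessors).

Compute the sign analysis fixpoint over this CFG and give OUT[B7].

Answer: {a: -, b: ⊤, c: ⊤, d: -, e: ⊤, f: -}

Working:
Converged values:
  B0:   IN=(all ⊤)   OUT=(all ⊤)
  B1:   IN=(all ⊤)   OUT=(all ⊤)
  B2:   IN=(all ⊤)   OUT=(all ⊤)
  B3:   IN=(all ⊤)   OUT=(all ⊤)
  B4:   IN=(all ⊤)   OUT=(all ⊤)
  B5:   IN=(all ⊤)   OUT={a:-; rest ⊤}
  B6:   IN={a:-; rest ⊤}   OUT={a:-, d:-, f:-; rest ⊤}
  B7:   IN={a:-, d:-, f:-; rest ⊤}   OUT={a:-, d:-, f:-; rest ⊤}
  B8:   IN={a:-; rest ⊤}   OUT={a:-; rest ⊤}

Merge at B7: IN[B7] = OUT[B6] = {a: -, b: ⊤, c: ⊤, d: -, e: ⊤, f: -}
Applying B7's transfer function to that IN value gives OUT[B7] (row B7 above).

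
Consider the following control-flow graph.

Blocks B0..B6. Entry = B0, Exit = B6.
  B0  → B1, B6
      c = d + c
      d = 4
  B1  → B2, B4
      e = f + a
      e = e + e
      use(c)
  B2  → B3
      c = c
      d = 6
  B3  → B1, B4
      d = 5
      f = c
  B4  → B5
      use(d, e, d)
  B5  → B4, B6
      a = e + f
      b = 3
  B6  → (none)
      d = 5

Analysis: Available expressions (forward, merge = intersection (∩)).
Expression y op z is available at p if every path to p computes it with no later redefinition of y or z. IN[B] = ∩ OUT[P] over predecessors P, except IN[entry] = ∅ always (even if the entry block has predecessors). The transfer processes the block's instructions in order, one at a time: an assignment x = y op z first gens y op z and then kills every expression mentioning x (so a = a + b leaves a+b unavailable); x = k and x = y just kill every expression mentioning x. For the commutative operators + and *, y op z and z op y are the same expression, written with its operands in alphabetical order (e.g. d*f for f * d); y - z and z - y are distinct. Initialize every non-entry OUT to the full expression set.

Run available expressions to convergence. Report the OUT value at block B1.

Answer: {a+f}

Trace:
Fixpoint table:
  B0:   IN={}   OUT={}
  B1:   IN={}   OUT={a+f}
  B2:   IN={a+f}   OUT={a+f}
  B3:   IN={a+f}   OUT={}
  B4:   IN={}   OUT={}
  B5:   IN={}   OUT={e+f}
  B6:   IN={}   OUT={}

Merge at B1: IN[B1] = OUT[B0] ∩ OUT[B3] = {}
Applying B1's transfer function to that IN value gives OUT[B1] (row B1 above).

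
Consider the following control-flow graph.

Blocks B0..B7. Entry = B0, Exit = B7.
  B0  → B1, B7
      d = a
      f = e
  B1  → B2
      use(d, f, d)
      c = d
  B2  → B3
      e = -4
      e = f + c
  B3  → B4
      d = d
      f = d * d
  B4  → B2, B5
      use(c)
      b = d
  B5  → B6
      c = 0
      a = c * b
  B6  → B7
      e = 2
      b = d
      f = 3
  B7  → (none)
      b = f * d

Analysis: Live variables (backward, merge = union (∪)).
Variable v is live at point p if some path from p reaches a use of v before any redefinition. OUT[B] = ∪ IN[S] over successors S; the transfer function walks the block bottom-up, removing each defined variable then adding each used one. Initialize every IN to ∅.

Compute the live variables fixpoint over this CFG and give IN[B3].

Answer: {c, d}

Working:
Converged values:
  B0:   IN={a, e}   OUT={d, f}
  B1:   IN={d, f}   OUT={c, d, f}
  B2:   IN={c, d, f}   OUT={c, d}
  B3:   IN={c, d}   OUT={c, d, f}
  B4:   IN={c, d, f}   OUT={b, c, d, f}
  B5:   IN={b, d}   OUT={d}
  B6:   IN={d}   OUT={d, f}
  B7:   IN={d, f}   OUT={}

Merge at B3: OUT[B3] = IN[B4] = {c, d, f}
Applying B3's transfer function to that OUT value gives IN[B3] (row B3 above).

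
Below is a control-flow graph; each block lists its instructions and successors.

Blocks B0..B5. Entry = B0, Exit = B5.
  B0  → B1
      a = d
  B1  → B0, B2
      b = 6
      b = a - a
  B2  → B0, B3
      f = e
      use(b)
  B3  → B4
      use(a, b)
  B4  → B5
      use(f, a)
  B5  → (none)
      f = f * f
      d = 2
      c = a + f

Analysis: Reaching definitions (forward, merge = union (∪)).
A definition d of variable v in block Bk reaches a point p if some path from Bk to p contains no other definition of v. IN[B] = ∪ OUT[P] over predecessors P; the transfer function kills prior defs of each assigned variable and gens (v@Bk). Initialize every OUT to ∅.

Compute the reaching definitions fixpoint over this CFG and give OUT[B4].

Fixpoint table:
  B0:   IN={a@B0, b@B1, f@B2}   OUT={a@B0, b@B1, f@B2}
  B1:   IN={a@B0, b@B1, f@B2}   OUT={a@B0, b@B1, f@B2}
  B2:   IN={a@B0, b@B1, f@B2}   OUT={a@B0, b@B1, f@B2}
  B3:   IN={a@B0, b@B1, f@B2}   OUT={a@B0, b@B1, f@B2}
  B4:   IN={a@B0, b@B1, f@B2}   OUT={a@B0, b@B1, f@B2}
  B5:   IN={a@B0, b@B1, f@B2}   OUT={a@B0, b@B1, c@B5, d@B5, f@B5}

Merge at B4: IN[B4] = OUT[B3] = {a@B0, b@B1, f@B2}
Applying B4's transfer function to that IN value gives OUT[B4] (row B4 above).

Answer: {a@B0, b@B1, f@B2}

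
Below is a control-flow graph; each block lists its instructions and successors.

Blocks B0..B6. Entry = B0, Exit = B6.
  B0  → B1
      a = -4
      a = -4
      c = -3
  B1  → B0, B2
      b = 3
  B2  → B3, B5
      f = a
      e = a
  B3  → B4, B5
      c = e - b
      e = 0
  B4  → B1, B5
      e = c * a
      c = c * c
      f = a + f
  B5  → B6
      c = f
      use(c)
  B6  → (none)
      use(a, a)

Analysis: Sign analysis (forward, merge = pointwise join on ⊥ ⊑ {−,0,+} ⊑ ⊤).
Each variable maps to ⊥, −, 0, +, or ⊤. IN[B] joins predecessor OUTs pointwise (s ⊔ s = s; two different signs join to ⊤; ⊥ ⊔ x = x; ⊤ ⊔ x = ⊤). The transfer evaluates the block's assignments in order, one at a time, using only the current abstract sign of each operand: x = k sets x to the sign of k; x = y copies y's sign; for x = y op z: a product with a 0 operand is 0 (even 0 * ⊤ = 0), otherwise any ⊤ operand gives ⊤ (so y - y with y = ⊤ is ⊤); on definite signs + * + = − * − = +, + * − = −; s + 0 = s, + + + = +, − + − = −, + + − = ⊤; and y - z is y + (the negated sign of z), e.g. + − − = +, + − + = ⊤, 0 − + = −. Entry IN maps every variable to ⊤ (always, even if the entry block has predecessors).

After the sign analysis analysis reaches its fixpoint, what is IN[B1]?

Answer: {a: -, b: ⊤, c: ⊤, d: ⊤, e: ⊤, f: ⊤}

Trace:
Fixpoint table:
  B0:   IN=(all ⊤)   OUT={a:-, c:-; rest ⊤}
  B1:   IN={a:-; rest ⊤}   OUT={a:-, b:+; rest ⊤}
  B2:   IN={a:-, b:+; rest ⊤}   OUT={a:-, b:+, e:-, f:-; rest ⊤}
  B3:   IN={a:-, b:+, e:-, f:-; rest ⊤}   OUT={a:-, b:+, c:-, e:0, f:-; rest ⊤}
  B4:   IN={a:-, b:+, c:-, e:0, f:-; rest ⊤}   OUT={a:-, b:+, c:+, e:+, f:-; rest ⊤}
  B5:   IN={a:-, b:+, f:-; rest ⊤}   OUT={a:-, b:+, c:-, f:-; rest ⊤}
  B6:   IN={a:-, b:+, c:-, f:-; rest ⊤}   OUT={a:-, b:+, c:-, f:-; rest ⊤}

Merge at B1: IN[B1] = OUT[B0] ⊔ OUT[B4] = {a: -, b: ⊤, c: ⊤, d: ⊤, e: ⊤, f: ⊤}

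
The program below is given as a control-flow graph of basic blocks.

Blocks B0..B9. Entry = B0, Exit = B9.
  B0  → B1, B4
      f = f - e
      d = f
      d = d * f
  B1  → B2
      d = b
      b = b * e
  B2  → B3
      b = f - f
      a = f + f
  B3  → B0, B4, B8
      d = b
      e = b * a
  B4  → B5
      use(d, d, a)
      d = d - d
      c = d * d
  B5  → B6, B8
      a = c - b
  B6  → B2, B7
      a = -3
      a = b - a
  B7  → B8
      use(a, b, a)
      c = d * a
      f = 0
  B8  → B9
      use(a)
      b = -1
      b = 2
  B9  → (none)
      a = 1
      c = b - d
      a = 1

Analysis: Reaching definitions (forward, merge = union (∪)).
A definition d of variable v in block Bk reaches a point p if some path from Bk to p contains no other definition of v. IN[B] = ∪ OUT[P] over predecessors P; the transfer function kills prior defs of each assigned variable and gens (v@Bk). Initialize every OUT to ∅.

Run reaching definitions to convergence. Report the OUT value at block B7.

Converged values:
  B0:  IN={a@B2, b@B2, c@B4, d@B3, e@B3, f@B0}  OUT={a@B2, b@B2, c@B4, d@B0, e@B3, f@B0}
  B1:  IN={a@B2, b@B2, c@B4, d@B0, e@B3, f@B0}  OUT={a@B2, b@B1, c@B4, d@B1, e@B3, f@B0}
  B2:  IN={a@B2, a@B6, b@B1, b@B2, c@B4, d@B1, d@B4, e@B3, f@B0}  OUT={a@B2, b@B2, c@B4, d@B1, d@B4, e@B3, f@B0}
  B3:  IN={a@B2, b@B2, c@B4, d@B1, d@B4, e@B3, f@B0}  OUT={a@B2, b@B2, c@B4, d@B3, e@B3, f@B0}
  B4:  IN={a@B2, b@B2, c@B4, d@B0, d@B3, e@B3, f@B0}  OUT={a@B2, b@B2, c@B4, d@B4, e@B3, f@B0}
  B5:  IN={a@B2, b@B2, c@B4, d@B4, e@B3, f@B0}  OUT={a@B5, b@B2, c@B4, d@B4, e@B3, f@B0}
  B6:  IN={a@B5, b@B2, c@B4, d@B4, e@B3, f@B0}  OUT={a@B6, b@B2, c@B4, d@B4, e@B3, f@B0}
  B7:  IN={a@B6, b@B2, c@B4, d@B4, e@B3, f@B0}  OUT={a@B6, b@B2, c@B7, d@B4, e@B3, f@B7}
  B8:  IN={a@B2, a@B5, a@B6, b@B2, c@B4, c@B7, d@B3, d@B4, e@B3, f@B0, f@B7}  OUT={a@B2, a@B5, a@B6, b@B8, c@B4, c@B7, d@B3, d@B4, e@B3, f@B0, f@B7}
  B9:  IN={a@B2, a@B5, a@B6, b@B8, c@B4, c@B7, d@B3, d@B4, e@B3, f@B0, f@B7}  OUT={a@B9, b@B8, c@B9, d@B3, d@B4, e@B3, f@B0, f@B7}

Merge at B7: IN[B7] = OUT[B6] = {a@B6, b@B2, c@B4, d@B4, e@B3, f@B0}
Applying B7's transfer function to that IN value gives OUT[B7] (row B7 above).

Answer: {a@B6, b@B2, c@B7, d@B4, e@B3, f@B7}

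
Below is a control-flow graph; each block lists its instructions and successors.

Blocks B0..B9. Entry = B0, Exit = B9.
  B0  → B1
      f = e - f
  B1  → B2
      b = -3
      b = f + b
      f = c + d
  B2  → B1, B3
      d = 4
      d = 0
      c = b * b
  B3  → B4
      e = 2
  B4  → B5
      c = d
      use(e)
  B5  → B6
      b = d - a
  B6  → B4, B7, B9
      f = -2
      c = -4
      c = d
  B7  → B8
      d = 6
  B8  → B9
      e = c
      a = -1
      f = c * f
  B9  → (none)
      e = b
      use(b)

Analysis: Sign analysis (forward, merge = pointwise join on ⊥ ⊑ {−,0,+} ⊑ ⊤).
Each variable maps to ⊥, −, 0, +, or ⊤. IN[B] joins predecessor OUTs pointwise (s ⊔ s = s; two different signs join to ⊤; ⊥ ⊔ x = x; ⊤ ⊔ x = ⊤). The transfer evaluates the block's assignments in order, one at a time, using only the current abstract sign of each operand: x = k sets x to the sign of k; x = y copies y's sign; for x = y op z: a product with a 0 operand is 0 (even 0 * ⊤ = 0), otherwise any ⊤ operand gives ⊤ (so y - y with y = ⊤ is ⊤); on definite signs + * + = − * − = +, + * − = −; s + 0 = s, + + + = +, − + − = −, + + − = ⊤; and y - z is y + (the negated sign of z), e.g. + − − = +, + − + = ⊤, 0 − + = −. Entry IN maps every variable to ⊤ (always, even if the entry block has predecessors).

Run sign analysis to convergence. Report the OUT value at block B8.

Answer: {a: -, b: ⊤, c: 0, d: +, e: 0, f: 0}

Derivation:
Fixpoint table:
  B0: | IN=(all ⊤) | OUT=(all ⊤)
  B1: | IN=(all ⊤) | OUT=(all ⊤)
  B2: | IN=(all ⊤) | OUT={d:0; rest ⊤}
  B3: | IN={d:0; rest ⊤} | OUT={d:0, e:+; rest ⊤}
  B4: | IN={d:0, e:+; rest ⊤} | OUT={c:0, d:0, e:+; rest ⊤}
  B5: | IN={c:0, d:0, e:+; rest ⊤} | OUT={c:0, d:0, e:+; rest ⊤}
  B6: | IN={c:0, d:0, e:+; rest ⊤} | OUT={c:0, d:0, e:+, f:-; rest ⊤}
  B7: | IN={c:0, d:0, e:+, f:-; rest ⊤} | OUT={c:0, d:+, e:+, f:-; rest ⊤}
  B8: | IN={c:0, d:+, e:+, f:-; rest ⊤} | OUT={a:-, c:0, d:+, e:0, f:0; rest ⊤}
  B9: | IN={c:0; rest ⊤} | OUT={c:0; rest ⊤}

Merge at B8: IN[B8] = OUT[B7] = {a: ⊤, b: ⊤, c: 0, d: +, e: +, f: -}
Applying B8's transfer function to that IN value gives OUT[B8] (row B8 above).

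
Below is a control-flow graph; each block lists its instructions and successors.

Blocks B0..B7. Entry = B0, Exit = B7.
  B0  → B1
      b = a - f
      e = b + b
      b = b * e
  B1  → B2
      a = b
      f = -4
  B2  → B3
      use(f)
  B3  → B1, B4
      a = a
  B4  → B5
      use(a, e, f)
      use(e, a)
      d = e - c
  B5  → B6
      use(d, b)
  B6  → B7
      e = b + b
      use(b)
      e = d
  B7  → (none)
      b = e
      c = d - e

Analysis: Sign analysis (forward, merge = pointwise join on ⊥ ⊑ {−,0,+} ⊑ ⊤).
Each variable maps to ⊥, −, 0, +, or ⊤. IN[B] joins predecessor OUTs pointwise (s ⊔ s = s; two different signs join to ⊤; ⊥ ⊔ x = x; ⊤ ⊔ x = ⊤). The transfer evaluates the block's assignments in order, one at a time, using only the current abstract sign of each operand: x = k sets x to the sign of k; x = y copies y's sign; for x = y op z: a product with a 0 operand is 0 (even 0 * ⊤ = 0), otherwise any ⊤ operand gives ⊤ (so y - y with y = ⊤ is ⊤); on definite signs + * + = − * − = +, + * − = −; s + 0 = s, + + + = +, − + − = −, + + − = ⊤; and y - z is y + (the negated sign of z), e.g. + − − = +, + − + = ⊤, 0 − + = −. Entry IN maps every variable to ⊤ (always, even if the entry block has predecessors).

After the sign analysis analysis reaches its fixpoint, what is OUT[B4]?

Answer: {a: ⊤, b: ⊤, c: ⊤, d: ⊤, e: ⊤, f: -}

Derivation:
Per-block solution:
  B0:  IN=(all ⊤)  OUT=(all ⊤)
  B1:  IN=(all ⊤)  OUT={f:-; rest ⊤}
  B2:  IN={f:-; rest ⊤}  OUT={f:-; rest ⊤}
  B3:  IN={f:-; rest ⊤}  OUT={f:-; rest ⊤}
  B4:  IN={f:-; rest ⊤}  OUT={f:-; rest ⊤}
  B5:  IN={f:-; rest ⊤}  OUT={f:-; rest ⊤}
  B6:  IN={f:-; rest ⊤}  OUT={f:-; rest ⊤}
  B7:  IN={f:-; rest ⊤}  OUT={f:-; rest ⊤}

Merge at B4: IN[B4] = OUT[B3] = {a: ⊤, b: ⊤, c: ⊤, d: ⊤, e: ⊤, f: -}
Applying B4's transfer function to that IN value gives OUT[B4] (row B4 above).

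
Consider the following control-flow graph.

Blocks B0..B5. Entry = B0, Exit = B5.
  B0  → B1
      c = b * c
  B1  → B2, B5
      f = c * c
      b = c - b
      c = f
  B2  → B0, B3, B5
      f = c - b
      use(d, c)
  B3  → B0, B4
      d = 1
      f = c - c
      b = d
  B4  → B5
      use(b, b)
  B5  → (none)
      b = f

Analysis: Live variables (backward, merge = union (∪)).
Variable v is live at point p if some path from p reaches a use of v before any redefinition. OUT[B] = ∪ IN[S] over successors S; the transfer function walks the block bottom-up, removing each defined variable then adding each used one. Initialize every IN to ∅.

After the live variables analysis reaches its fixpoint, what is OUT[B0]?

Answer: {b, c, d}

Trace:
Fixpoint table:
  B0:   IN={b, c, d}   OUT={b, c, d}
  B1:   IN={b, c, d}   OUT={b, c, d, f}
  B2:   IN={b, c, d}   OUT={b, c, d, f}
  B3:   IN={c}   OUT={b, c, d, f}
  B4:   IN={b, f}   OUT={f}
  B5:   IN={f}   OUT={}

Merge at B0: OUT[B0] = IN[B1] = {b, c, d}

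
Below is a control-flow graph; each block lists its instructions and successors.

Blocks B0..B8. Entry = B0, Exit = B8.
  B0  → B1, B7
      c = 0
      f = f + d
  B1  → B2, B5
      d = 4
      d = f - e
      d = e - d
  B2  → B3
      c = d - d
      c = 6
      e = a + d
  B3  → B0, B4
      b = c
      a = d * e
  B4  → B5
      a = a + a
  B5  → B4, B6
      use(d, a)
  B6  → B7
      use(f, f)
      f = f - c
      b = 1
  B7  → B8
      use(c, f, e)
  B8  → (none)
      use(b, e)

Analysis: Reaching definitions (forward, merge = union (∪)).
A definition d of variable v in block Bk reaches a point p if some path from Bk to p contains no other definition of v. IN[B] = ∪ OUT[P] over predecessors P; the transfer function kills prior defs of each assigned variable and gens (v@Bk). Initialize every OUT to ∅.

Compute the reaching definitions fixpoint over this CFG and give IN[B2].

Fixpoint table:
  B0:   IN={a@B3, b@B3, c@B2, d@B1, e@B2, f@B0}   OUT={a@B3, b@B3, c@B0, d@B1, e@B2, f@B0}
  B1:   IN={a@B3, b@B3, c@B0, d@B1, e@B2, f@B0}   OUT={a@B3, b@B3, c@B0, d@B1, e@B2, f@B0}
  B2:   IN={a@B3, b@B3, c@B0, d@B1, e@B2, f@B0}   OUT={a@B3, b@B3, c@B2, d@B1, e@B2, f@B0}
  B3:   IN={a@B3, b@B3, c@B2, d@B1, e@B2, f@B0}   OUT={a@B3, b@B3, c@B2, d@B1, e@B2, f@B0}
  B4:   IN={a@B3, a@B4, b@B3, c@B0, c@B2, d@B1, e@B2, f@B0}   OUT={a@B4, b@B3, c@B0, c@B2, d@B1, e@B2, f@B0}
  B5:   IN={a@B3, a@B4, b@B3, c@B0, c@B2, d@B1, e@B2, f@B0}   OUT={a@B3, a@B4, b@B3, c@B0, c@B2, d@B1, e@B2, f@B0}
  B6:   IN={a@B3, a@B4, b@B3, c@B0, c@B2, d@B1, e@B2, f@B0}   OUT={a@B3, a@B4, b@B6, c@B0, c@B2, d@B1, e@B2, f@B6}
  B7:   IN={a@B3, a@B4, b@B3, b@B6, c@B0, c@B2, d@B1, e@B2, f@B0, f@B6}   OUT={a@B3, a@B4, b@B3, b@B6, c@B0, c@B2, d@B1, e@B2, f@B0, f@B6}
  B8:   IN={a@B3, a@B4, b@B3, b@B6, c@B0, c@B2, d@B1, e@B2, f@B0, f@B6}   OUT={a@B3, a@B4, b@B3, b@B6, c@B0, c@B2, d@B1, e@B2, f@B0, f@B6}

Merge at B2: IN[B2] = OUT[B1] = {a@B3, b@B3, c@B0, d@B1, e@B2, f@B0}

Answer: {a@B3, b@B3, c@B0, d@B1, e@B2, f@B0}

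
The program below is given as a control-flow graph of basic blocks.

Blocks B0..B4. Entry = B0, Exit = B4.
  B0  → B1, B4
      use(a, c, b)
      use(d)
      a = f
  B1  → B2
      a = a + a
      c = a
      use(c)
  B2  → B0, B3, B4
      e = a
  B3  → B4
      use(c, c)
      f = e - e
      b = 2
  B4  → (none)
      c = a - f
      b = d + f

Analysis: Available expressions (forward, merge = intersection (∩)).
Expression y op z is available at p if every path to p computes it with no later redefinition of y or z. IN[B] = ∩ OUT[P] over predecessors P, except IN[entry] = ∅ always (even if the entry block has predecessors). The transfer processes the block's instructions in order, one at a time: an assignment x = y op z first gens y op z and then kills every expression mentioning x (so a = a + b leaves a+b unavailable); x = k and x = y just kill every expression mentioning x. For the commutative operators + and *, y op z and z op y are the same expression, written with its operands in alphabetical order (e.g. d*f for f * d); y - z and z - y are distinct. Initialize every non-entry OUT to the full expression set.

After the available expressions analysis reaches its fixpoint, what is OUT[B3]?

Answer: {e-e}

Trace:
Fixpoint table:
  B0:   IN={}   OUT={}
  B1:   IN={}   OUT={}
  B2:   IN={}   OUT={}
  B3:   IN={}   OUT={e-e}
  B4:   IN={}   OUT={a-f, d+f}

Merge at B3: IN[B3] = OUT[B2] = {}
Applying B3's transfer function to that IN value gives OUT[B3] (row B3 above).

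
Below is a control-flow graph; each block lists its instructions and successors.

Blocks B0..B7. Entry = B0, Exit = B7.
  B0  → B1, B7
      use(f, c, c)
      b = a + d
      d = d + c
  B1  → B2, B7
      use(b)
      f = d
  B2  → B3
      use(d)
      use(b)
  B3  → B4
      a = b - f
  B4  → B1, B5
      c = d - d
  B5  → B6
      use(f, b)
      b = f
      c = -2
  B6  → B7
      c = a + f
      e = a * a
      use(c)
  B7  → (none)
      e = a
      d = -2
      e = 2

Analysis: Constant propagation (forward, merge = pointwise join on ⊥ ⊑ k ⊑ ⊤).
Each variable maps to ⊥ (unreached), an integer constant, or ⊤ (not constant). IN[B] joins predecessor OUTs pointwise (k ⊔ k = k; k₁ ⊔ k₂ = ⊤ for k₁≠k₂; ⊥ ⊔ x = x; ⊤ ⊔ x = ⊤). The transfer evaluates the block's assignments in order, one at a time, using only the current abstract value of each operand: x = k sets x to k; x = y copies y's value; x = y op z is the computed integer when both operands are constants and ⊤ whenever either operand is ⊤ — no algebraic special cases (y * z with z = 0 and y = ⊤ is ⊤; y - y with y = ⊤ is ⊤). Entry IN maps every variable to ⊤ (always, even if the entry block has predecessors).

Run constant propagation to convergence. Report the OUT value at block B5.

Fixpoint table:
  B0:   IN=(all ⊤)   OUT=(all ⊤)
  B1:   IN=(all ⊤)   OUT=(all ⊤)
  B2:   IN=(all ⊤)   OUT=(all ⊤)
  B3:   IN=(all ⊤)   OUT=(all ⊤)
  B4:   IN=(all ⊤)   OUT=(all ⊤)
  B5:   IN=(all ⊤)   OUT={c:-2; rest ⊤}
  B6:   IN={c:-2; rest ⊤}   OUT=(all ⊤)
  B7:   IN=(all ⊤)   OUT={d:-2, e:2; rest ⊤}

Merge at B5: IN[B5] = OUT[B4] = {a: ⊤, b: ⊤, c: ⊤, d: ⊤, e: ⊤, f: ⊤}
Applying B5's transfer function to that IN value gives OUT[B5] (row B5 above).

Answer: {a: ⊤, b: ⊤, c: -2, d: ⊤, e: ⊤, f: ⊤}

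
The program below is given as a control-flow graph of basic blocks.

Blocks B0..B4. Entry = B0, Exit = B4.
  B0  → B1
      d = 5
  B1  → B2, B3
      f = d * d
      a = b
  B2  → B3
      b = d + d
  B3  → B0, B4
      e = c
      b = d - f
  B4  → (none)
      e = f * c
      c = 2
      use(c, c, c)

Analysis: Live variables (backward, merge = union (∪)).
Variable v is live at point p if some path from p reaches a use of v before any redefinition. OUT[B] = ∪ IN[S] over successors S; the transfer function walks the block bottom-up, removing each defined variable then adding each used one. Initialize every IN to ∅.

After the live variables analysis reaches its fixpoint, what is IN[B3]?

Per-block solution:
  B0:  IN={b, c}  OUT={b, c, d}
  B1:  IN={b, c, d}  OUT={c, d, f}
  B2:  IN={c, d, f}  OUT={c, d, f}
  B3:  IN={c, d, f}  OUT={b, c, f}
  B4:  IN={c, f}  OUT={}

Merge at B3: OUT[B3] = IN[B0] ⊔ IN[B4] = {b, c, f}
Applying B3's transfer function to that OUT value gives IN[B3] (row B3 above).

Answer: {c, d, f}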